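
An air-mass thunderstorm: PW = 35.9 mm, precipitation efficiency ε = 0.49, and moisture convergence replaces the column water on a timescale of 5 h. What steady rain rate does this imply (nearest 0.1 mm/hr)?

R ≈ 3.5 mm/hr

Each overturning extracts ε × PW = 0.49 × 35.9 = 17.591 mm.
Rate = ε·PW / τ = 17.591 / 5 h = 3.5 mm/hr.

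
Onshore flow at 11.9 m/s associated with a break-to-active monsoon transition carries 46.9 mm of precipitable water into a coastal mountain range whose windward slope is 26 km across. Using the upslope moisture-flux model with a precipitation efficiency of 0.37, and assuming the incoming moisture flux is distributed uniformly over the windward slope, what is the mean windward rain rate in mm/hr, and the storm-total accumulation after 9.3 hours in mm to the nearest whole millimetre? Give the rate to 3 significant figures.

R ≈ 28.6 mm/hr; total ≈ 266 mm

Incoming column moisture flux per unit ridge length: F = V × PW = 11.9 × 46.9 = 558.11 mm·m/s.
Spread over the 26 km slope with efficiency ε = 0.37: R = ε·F/W = 0.37 × 558.11 / 26000 m = 7.942e-03 mm/s.
R = 7.942e-03 × 3600 = 28.6 mm/hr.
Over 9.3 h: total = 28.6 × 9.3 = 265.98 ≈ 266 mm.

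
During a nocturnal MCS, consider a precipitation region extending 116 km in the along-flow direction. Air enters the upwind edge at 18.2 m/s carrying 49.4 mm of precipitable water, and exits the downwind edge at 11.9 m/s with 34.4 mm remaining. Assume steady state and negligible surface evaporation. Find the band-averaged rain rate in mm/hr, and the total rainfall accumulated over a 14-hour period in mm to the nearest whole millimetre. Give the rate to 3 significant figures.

Column moisture flux per unit crosswind length is F = V × PW.
Inflow: F_in = 18.2 × 49.4 = 899.08 mm·m/s
Outflow: F_out = 11.9 × 34.4 = 409.36 mm·m/s
Steady-state rate R = (F_in − F_out)/L = (899.08 − 409.36) / 116000 m = 4.222e-03 mm/s.
R = 4.222e-03 × 3600 = 15.2 mm/hr.
Over 14 h: total = 15.2 × 14 = 212.8 ≈ 213 mm.

R ≈ 15.2 mm/hr; total ≈ 213 mm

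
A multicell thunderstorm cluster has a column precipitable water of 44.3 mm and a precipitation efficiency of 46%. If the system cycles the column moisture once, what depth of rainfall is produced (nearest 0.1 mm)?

Rainfall = ε × PW = 0.46 × 44.3 = 20.4 mm.

rainfall ≈ 20.4 mm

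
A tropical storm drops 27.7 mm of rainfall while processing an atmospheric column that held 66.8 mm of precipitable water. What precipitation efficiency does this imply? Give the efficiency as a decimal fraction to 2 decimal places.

ε = rainfall / PW = 27.7 / 66.8 = 0.41.

ε ≈ 0.41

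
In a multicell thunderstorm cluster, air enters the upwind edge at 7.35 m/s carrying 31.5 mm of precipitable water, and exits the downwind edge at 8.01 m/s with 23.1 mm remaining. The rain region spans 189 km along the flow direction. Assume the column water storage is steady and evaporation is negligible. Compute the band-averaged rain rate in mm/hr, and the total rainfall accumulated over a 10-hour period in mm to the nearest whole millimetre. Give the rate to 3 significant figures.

R ≈ 0.886 mm/hr; total ≈ 9 mm

Column moisture flux per unit crosswind length is F = V × PW.
Inflow: F_in = 7.35 × 31.5 = 231.525 mm·m/s
Outflow: F_out = 8.01 × 23.1 = 185.031 mm·m/s
Steady-state rate R = (F_in − F_out)/L = (231.525 − 185.031) / 189000 m = 2.460e-04 mm/s.
R = 2.460e-04 × 3600 = 0.886 mm/hr.
Over 10 h: total = 0.886 × 10 = 8.86 ≈ 9 mm.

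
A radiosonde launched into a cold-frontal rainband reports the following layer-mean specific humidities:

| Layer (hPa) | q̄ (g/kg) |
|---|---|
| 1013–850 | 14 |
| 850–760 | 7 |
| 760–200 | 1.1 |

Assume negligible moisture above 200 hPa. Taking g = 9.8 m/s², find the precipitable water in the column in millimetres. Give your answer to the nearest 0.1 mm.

PW ≈ 36.0 mm

Precipitable water is the column-integrated vapour mass per unit area: PW = (1/g) Σ q̄ Δp, with q in kg/kg and Δp in Pa (1 kg/m² of water = 1 mm).
Layer 1013–850 hPa: Δp = 163 hPa = 16300 Pa, q̄ = 0.014 kg/kg → 0.014 × 16300 / 9.8 = 23.29 mm
Layer 850–760 hPa: Δp = 90 hPa = 9000 Pa, q̄ = 0.007 kg/kg → 0.007 × 9000 / 9.8 = 6.43 mm
Layer 760–200 hPa: Δp = 560 hPa = 56000 Pa, q̄ = 0.0011 kg/kg → 0.0011 × 56000 / 9.8 = 6.29 mm
PW = 23.29 + 6.43 + 6.29 = 36.01 ≈ 36.0 mm.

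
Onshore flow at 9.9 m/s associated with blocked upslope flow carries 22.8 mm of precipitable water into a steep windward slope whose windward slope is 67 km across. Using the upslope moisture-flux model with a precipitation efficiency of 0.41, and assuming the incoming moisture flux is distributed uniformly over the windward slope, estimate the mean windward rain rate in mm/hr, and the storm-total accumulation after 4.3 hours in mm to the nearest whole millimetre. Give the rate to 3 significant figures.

Incoming column moisture flux per unit ridge length: F = V × PW = 9.9 × 22.8 = 225.72 mm·m/s.
Spread over the 67 km slope with efficiency ε = 0.41: R = ε·F/W = 0.41 × 225.72 / 67000 m = 1.381e-03 mm/s.
R = 1.381e-03 × 3600 = 4.97 mm/hr.
Over 4.3 h: total = 4.97 × 4.3 = 21.371 ≈ 21 mm.

R ≈ 4.97 mm/hr; total ≈ 21 mm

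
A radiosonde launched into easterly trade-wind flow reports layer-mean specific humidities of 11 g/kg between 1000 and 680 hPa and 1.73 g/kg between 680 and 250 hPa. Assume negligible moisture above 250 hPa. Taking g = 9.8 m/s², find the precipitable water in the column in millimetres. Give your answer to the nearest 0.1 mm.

PW ≈ 43.5 mm

Precipitable water is the column-integrated vapour mass per unit area: PW = (1/g) Σ q̄ Δp, with q in kg/kg and Δp in Pa (1 kg/m² of water = 1 mm).
Layer 1000–680 hPa: Δp = 320 hPa = 32000 Pa, q̄ = 0.011 kg/kg → 0.011 × 32000 / 9.8 = 35.92 mm
Layer 680–250 hPa: Δp = 430 hPa = 43000 Pa, q̄ = 0.00173 kg/kg → 0.00173 × 43000 / 9.8 = 7.59 mm
PW = 35.92 + 7.59 = 43.51 ≈ 43.5 mm.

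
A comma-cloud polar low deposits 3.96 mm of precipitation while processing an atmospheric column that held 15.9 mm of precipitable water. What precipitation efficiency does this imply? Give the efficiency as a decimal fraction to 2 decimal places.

ε ≈ 0.25

ε = precipitation / PW = 3.96 / 15.9 = 0.25.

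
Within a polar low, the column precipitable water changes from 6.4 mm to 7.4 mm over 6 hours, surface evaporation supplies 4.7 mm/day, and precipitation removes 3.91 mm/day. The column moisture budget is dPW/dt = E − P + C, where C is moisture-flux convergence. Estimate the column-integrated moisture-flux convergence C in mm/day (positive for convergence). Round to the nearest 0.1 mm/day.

C ≈ 3.2 mm/day

dPW/dt = (7.4 − 6.4) mm / (6/24 day) = +4.000 mm/day.
C = dPW/dt − E + P = (+4.000) − 4.7 + 3.91 = 3.2 mm/day.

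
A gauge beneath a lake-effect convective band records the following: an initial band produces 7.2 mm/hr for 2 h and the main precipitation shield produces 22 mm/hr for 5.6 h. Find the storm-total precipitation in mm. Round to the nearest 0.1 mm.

Total = Σ Rᵢ Δtᵢ = 7.2 × 2 + 22 × 5.6
      = 14.4 + 123.2 = 137.6 mm.

total ≈ 137.6 mm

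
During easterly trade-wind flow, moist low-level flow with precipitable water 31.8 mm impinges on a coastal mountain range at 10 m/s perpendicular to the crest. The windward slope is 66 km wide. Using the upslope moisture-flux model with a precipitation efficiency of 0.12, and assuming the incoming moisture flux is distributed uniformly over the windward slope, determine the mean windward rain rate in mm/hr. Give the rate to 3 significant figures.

Incoming column moisture flux per unit ridge length: F = V × PW = 10 × 31.8 = 318 mm·m/s.
Spread over the 66 km slope with efficiency ε = 0.12: R = ε·F/W = 0.12 × 318 / 66000 m = 5.782e-04 mm/s.
R = 5.782e-04 × 3600 = 2.08 mm/hr.

R ≈ 2.08 mm/hr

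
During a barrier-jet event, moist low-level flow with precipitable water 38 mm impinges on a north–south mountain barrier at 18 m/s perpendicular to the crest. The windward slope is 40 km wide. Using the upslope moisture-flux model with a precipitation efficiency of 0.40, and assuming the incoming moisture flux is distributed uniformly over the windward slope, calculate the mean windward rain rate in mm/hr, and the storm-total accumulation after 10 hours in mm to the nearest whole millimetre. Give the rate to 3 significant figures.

R ≈ 24.6 mm/hr; total ≈ 246 mm

Incoming column moisture flux per unit ridge length: F = V × PW = 18 × 38 = 684 mm·m/s.
Spread over the 40 km slope with efficiency ε = 0.40: R = ε·F/W = 0.40 × 684 / 40000 m = 6.840e-03 mm/s.
R = 6.840e-03 × 3600 = 24.6 mm/hr.
Over 10 h: total = 24.6 × 10 = 246 mm.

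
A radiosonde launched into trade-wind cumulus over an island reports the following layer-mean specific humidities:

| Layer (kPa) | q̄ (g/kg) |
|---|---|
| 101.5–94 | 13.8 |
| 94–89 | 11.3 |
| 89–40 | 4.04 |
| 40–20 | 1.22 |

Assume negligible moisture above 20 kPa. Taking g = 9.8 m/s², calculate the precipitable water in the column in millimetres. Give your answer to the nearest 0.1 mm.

Precipitable water is the column-integrated vapour mass per unit area: PW = (1/g) Σ q̄ Δp, with q in kg/kg and Δp in Pa (1 kg/m² of water = 1 mm).
Layer 101.5–94 kPa: Δp = 75 hPa = 7500 Pa, q̄ = 0.0138 kg/kg → 0.0138 × 7500 / 9.8 = 10.56 mm
Layer 94–89 kPa: Δp = 50 hPa = 5000 Pa, q̄ = 0.0113 kg/kg → 0.0113 × 5000 / 9.8 = 5.77 mm
Layer 89–40 kPa: Δp = 490 hPa = 49000 Pa, q̄ = 0.00404 kg/kg → 0.00404 × 49000 / 9.8 = 20.20 mm
Layer 40–20 kPa: Δp = 200 hPa = 20000 Pa, q̄ = 0.00122 kg/kg → 0.00122 × 20000 / 9.8 = 2.49 mm
PW = 10.56 + 5.77 + 20.20 + 2.49 = 39.02 ≈ 39.0 mm.

PW ≈ 39.0 mm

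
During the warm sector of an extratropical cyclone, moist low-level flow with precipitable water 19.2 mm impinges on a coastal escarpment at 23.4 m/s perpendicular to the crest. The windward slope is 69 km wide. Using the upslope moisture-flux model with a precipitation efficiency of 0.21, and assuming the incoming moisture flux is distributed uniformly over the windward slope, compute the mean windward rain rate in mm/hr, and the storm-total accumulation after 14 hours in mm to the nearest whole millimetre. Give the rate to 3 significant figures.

R ≈ 4.92 mm/hr; total ≈ 69 mm

Incoming column moisture flux per unit ridge length: F = V × PW = 23.4 × 19.2 = 449.28 mm·m/s.
Spread over the 69 km slope with efficiency ε = 0.21: R = ε·F/W = 0.21 × 449.28 / 69000 m = 1.367e-03 mm/s.
R = 1.367e-03 × 3600 = 4.92 mm/hr.
Over 14 h: total = 4.92 × 14 = 68.88 ≈ 69 mm.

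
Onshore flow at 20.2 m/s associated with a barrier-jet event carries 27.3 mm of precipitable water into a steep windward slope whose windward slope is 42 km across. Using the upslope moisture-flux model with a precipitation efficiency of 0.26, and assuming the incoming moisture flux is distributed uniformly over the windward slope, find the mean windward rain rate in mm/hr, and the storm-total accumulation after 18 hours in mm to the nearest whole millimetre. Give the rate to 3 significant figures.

Incoming column moisture flux per unit ridge length: F = V × PW = 20.2 × 27.3 = 551.46 mm·m/s.
Spread over the 42 km slope with efficiency ε = 0.26: R = ε·F/W = 0.26 × 551.46 / 42000 m = 3.414e-03 mm/s.
R = 3.414e-03 × 3600 = 12.3 mm/hr.
Over 18 h: total = 12.3 × 18 = 221.4 ≈ 221 mm.

R ≈ 12.3 mm/hr; total ≈ 221 mm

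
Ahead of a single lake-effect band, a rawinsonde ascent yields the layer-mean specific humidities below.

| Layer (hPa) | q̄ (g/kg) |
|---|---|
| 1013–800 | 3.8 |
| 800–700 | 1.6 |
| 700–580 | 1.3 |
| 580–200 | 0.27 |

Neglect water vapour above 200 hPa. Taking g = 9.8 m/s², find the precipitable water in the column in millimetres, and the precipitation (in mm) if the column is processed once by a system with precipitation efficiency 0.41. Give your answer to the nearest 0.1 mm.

Precipitable water is the column-integrated vapour mass per unit area: PW = (1/g) Σ q̄ Δp, with q in kg/kg and Δp in Pa (1 kg/m² of water = 1 mm).
Layer 1013–800 hPa: Δp = 213 hPa = 21300 Pa, q̄ = 0.0038 kg/kg → 0.0038 × 21300 / 9.8 = 8.26 mm
Layer 800–700 hPa: Δp = 100 hPa = 10000 Pa, q̄ = 0.0016 kg/kg → 0.0016 × 10000 / 9.8 = 1.63 mm
Layer 700–580 hPa: Δp = 120 hPa = 12000 Pa, q̄ = 0.0013 kg/kg → 0.0013 × 12000 / 9.8 = 1.59 mm
Layer 580–200 hPa: Δp = 380 hPa = 38000 Pa, q̄ = 0.00027 kg/kg → 0.00027 × 38000 / 9.8 = 1.05 mm
PW = 8.26 + 1.63 + 1.59 + 1.05 = 12.53 ≈ 12.5 mm.
Precipitation = ε × PW = 0.41 × 12.5 = 5.1 mm.

PW ≈ 12.5 mm; precipitation ≈ 5.1 mm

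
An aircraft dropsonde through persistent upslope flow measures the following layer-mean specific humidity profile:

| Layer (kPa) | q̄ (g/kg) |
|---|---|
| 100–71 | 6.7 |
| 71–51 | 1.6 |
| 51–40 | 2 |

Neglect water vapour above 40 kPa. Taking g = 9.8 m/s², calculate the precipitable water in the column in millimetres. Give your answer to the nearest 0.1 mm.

Precipitable water is the column-integrated vapour mass per unit area: PW = (1/g) Σ q̄ Δp, with q in kg/kg and Δp in Pa (1 kg/m² of water = 1 mm).
Layer 100–71 kPa: Δp = 290 hPa = 29000 Pa, q̄ = 0.0067 kg/kg → 0.0067 × 29000 / 9.8 = 19.83 mm
Layer 71–51 kPa: Δp = 200 hPa = 20000 Pa, q̄ = 0.0016 kg/kg → 0.0016 × 20000 / 9.8 = 3.27 mm
Layer 51–40 kPa: Δp = 110 hPa = 11000 Pa, q̄ = 0.002 kg/kg → 0.002 × 11000 / 9.8 = 2.24 mm
PW = 19.83 + 3.27 + 2.24 = 25.34 ≈ 25.3 mm.

PW ≈ 25.3 mm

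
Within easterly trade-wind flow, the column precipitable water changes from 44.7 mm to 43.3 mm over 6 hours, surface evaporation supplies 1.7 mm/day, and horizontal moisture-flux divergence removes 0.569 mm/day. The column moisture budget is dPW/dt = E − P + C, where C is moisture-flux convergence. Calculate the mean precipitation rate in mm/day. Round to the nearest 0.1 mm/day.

P ≈ 6.7 mm/day

dPW/dt = (43.3 − 44.7) mm / (6/24 day) = -5.600 mm/day.
P = E + C − dPW/dt = 1.7 + (-0.569) − (-5.600) = 6.7 mm/day.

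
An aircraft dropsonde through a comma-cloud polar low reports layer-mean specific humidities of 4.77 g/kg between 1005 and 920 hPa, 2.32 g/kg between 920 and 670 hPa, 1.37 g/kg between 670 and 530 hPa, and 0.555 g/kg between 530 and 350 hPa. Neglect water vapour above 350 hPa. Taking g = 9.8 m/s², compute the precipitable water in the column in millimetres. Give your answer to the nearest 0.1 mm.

Precipitable water is the column-integrated vapour mass per unit area: PW = (1/g) Σ q̄ Δp, with q in kg/kg and Δp in Pa (1 kg/m² of water = 1 mm).
Layer 1005–920 hPa: Δp = 85 hPa = 8500 Pa, q̄ = 0.00477 kg/kg → 0.00477 × 8500 / 9.8 = 4.14 mm
Layer 920–670 hPa: Δp = 250 hPa = 25000 Pa, q̄ = 0.00232 kg/kg → 0.00232 × 25000 / 9.8 = 5.92 mm
Layer 670–530 hPa: Δp = 140 hPa = 14000 Pa, q̄ = 0.00137 kg/kg → 0.00137 × 14000 / 9.8 = 1.96 mm
Layer 530–350 hPa: Δp = 180 hPa = 18000 Pa, q̄ = 0.000555 kg/kg → 0.000555 × 18000 / 9.8 = 1.02 mm
PW = 4.14 + 5.92 + 1.96 + 1.02 = 13.04 ≈ 13.0 mm.

PW ≈ 13.0 mm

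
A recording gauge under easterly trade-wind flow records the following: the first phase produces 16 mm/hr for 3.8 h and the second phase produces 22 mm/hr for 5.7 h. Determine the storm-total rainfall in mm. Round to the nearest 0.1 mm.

Total = Σ Rᵢ Δtᵢ = 16 × 3.8 + 22 × 5.7
      = 60.8 + 125.4 = 186.2 mm.

total ≈ 186.2 mm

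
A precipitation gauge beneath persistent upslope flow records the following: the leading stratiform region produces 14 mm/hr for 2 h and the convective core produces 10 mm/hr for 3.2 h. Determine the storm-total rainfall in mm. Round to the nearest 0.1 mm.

total ≈ 60.0 mm

Total = Σ Rᵢ Δtᵢ = 14 × 2 + 10 × 3.2
      = 28 + 32 = 60.0 mm.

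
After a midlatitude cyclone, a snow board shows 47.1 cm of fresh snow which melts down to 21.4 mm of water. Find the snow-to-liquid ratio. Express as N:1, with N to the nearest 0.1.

Ratio = snow depth / SWE = 471 mm / 21.4 mm = 22.0, i.e. 22.0:1.

ratio ≈ 22.0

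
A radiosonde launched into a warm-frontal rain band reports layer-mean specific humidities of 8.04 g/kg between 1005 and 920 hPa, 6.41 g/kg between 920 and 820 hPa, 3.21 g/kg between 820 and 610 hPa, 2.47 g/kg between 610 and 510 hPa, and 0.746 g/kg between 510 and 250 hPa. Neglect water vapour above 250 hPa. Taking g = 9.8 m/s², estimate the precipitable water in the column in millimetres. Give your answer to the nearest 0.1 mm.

Precipitable water is the column-integrated vapour mass per unit area: PW = (1/g) Σ q̄ Δp, with q in kg/kg and Δp in Pa (1 kg/m² of water = 1 mm).
Layer 1005–920 hPa: Δp = 85 hPa = 8500 Pa, q̄ = 0.00804 kg/kg → 0.00804 × 8500 / 9.8 = 6.97 mm
Layer 920–820 hPa: Δp = 100 hPa = 10000 Pa, q̄ = 0.00641 kg/kg → 0.00641 × 10000 / 9.8 = 6.54 mm
Layer 820–610 hPa: Δp = 210 hPa = 21000 Pa, q̄ = 0.00321 kg/kg → 0.00321 × 21000 / 9.8 = 6.88 mm
Layer 610–510 hPa: Δp = 100 hPa = 10000 Pa, q̄ = 0.00247 kg/kg → 0.00247 × 10000 / 9.8 = 2.52 mm
Layer 510–250 hPa: Δp = 260 hPa = 26000 Pa, q̄ = 0.000746 kg/kg → 0.000746 × 26000 / 9.8 = 1.98 mm
PW = 6.97 + 6.54 + 6.88 + 2.52 + 1.98 = 24.89 ≈ 24.9 mm.

PW ≈ 24.9 mm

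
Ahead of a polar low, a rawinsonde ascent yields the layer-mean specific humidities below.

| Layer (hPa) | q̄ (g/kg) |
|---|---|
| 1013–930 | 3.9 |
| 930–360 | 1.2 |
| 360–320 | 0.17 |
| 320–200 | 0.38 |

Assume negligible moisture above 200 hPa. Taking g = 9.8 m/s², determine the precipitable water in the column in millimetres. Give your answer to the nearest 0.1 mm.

Precipitable water is the column-integrated vapour mass per unit area: PW = (1/g) Σ q̄ Δp, with q in kg/kg and Δp in Pa (1 kg/m² of water = 1 mm).
Layer 1013–930 hPa: Δp = 83 hPa = 8300 Pa, q̄ = 0.0039 kg/kg → 0.0039 × 8300 / 9.8 = 3.30 mm
Layer 930–360 hPa: Δp = 570 hPa = 57000 Pa, q̄ = 0.0012 kg/kg → 0.0012 × 57000 / 9.8 = 6.98 mm
Layer 360–320 hPa: Δp = 40 hPa = 4000 Pa, q̄ = 0.00017 kg/kg → 0.00017 × 4000 / 9.8 = 0.07 mm
Layer 320–200 hPa: Δp = 120 hPa = 12000 Pa, q̄ = 0.00038 kg/kg → 0.00038 × 12000 / 9.8 = 0.47 mm
PW = 3.30 + 6.98 + 0.07 + 0.47 = 10.82 ≈ 10.8 mm.

PW ≈ 10.8 mm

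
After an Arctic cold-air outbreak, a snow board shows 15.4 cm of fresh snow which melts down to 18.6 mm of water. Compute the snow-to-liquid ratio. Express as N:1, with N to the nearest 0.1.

Ratio = snow depth / SWE = 154 mm / 18.6 mm = 8.3, i.e. 8.3:1.

ratio ≈ 8.3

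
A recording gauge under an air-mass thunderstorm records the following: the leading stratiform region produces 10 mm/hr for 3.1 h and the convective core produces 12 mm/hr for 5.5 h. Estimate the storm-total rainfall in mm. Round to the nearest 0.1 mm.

Total = Σ Rᵢ Δtᵢ = 10 × 3.1 + 12 × 5.5
      = 31 + 66 = 97.0 mm.

total ≈ 97.0 mm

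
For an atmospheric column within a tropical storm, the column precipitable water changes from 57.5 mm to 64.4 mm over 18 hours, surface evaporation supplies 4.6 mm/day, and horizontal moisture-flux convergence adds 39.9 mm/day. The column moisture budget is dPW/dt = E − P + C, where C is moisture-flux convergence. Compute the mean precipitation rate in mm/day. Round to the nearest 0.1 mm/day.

dPW/dt = (64.4 − 57.5) mm / (18/24 day) = +9.200 mm/day.
P = E + C − dPW/dt = 4.6 + (39.9) − (+9.200) = 35.3 mm/day.

P ≈ 35.3 mm/day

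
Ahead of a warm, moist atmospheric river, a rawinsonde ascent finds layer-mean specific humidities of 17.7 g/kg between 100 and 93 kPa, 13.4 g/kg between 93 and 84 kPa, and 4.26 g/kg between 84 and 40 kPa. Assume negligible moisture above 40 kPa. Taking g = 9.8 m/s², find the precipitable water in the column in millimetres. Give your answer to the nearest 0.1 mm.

Precipitable water is the column-integrated vapour mass per unit area: PW = (1/g) Σ q̄ Δp, with q in kg/kg and Δp in Pa (1 kg/m² of water = 1 mm).
Layer 100–93 kPa: Δp = 70 hPa = 7000 Pa, q̄ = 0.0177 kg/kg → 0.0177 × 7000 / 9.8 = 12.64 mm
Layer 93–84 kPa: Δp = 90 hPa = 9000 Pa, q̄ = 0.0134 kg/kg → 0.0134 × 9000 / 9.8 = 12.31 mm
Layer 84–40 kPa: Δp = 440 hPa = 44000 Pa, q̄ = 0.00426 kg/kg → 0.00426 × 44000 / 9.8 = 19.13 mm
PW = 12.64 + 12.31 + 19.13 = 44.08 ≈ 44.1 mm.

PW ≈ 44.1 mm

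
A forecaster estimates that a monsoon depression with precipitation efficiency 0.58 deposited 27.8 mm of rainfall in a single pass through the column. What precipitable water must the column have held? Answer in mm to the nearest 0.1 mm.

PW = rainfall / ε = 27.8 / 0.58 = 47.9 mm.

PW ≈ 47.9 mm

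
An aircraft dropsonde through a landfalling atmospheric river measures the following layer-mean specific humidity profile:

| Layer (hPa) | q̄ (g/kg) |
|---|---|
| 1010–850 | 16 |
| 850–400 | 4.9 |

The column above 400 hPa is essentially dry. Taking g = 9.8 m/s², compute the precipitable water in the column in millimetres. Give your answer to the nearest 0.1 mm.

Precipitable water is the column-integrated vapour mass per unit area: PW = (1/g) Σ q̄ Δp, with q in kg/kg and Δp in Pa (1 kg/m² of water = 1 mm).
Layer 1010–850 hPa: Δp = 160 hPa = 16000 Pa, q̄ = 0.016 kg/kg → 0.016 × 16000 / 9.8 = 26.12 mm
Layer 850–400 hPa: Δp = 450 hPa = 45000 Pa, q̄ = 0.0049 kg/kg → 0.0049 × 45000 / 9.8 = 22.50 mm
PW = 26.12 + 22.50 = 48.62 ≈ 48.6 mm.

PW ≈ 48.6 mm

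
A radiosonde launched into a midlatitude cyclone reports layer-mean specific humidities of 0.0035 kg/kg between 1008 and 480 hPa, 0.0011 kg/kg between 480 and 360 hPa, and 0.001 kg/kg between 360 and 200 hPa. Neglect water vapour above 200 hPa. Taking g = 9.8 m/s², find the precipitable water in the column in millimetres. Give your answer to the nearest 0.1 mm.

PW ≈ 21.8 mm

Precipitable water is the column-integrated vapour mass per unit area: PW = (1/g) Σ q̄ Δp, with q in kg/kg and Δp in Pa (1 kg/m² of water = 1 mm).
Layer 1008–480 hPa: Δp = 528 hPa = 52800 Pa, q̄ = 0.0035 kg/kg → 0.0035 × 52800 / 9.8 = 18.86 mm
Layer 480–360 hPa: Δp = 120 hPa = 12000 Pa, q̄ = 0.0011 kg/kg → 0.0011 × 12000 / 9.8 = 1.35 mm
Layer 360–200 hPa: Δp = 160 hPa = 16000 Pa, q̄ = 0.001 kg/kg → 0.001 × 16000 / 9.8 = 1.63 mm
PW = 18.86 + 1.35 + 1.63 = 21.84 ≈ 21.8 mm.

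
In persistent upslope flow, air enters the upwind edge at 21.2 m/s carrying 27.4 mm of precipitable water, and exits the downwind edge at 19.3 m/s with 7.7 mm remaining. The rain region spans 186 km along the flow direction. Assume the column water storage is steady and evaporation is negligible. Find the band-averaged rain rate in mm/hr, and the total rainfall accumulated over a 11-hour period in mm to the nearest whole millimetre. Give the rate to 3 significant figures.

Column moisture flux per unit crosswind length is F = V × PW.
Inflow: F_in = 21.2 × 27.4 = 580.88 mm·m/s
Outflow: F_out = 19.3 × 7.7 = 148.61 mm·m/s
Steady-state rate R = (F_in − F_out)/L = (580.88 − 148.61) / 186000 m = 2.324e-03 mm/s.
R = 2.324e-03 × 3600 = 8.37 mm/hr.
Over 11 h: total = 8.37 × 11 = 92.07 ≈ 92 mm.

R ≈ 8.37 mm/hr; total ≈ 92 mm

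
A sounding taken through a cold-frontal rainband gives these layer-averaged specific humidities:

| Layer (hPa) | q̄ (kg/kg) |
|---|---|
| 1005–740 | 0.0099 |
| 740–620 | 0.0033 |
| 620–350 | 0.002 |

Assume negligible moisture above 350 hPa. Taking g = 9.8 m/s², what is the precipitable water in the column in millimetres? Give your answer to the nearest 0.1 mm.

PW ≈ 36.3 mm

Precipitable water is the column-integrated vapour mass per unit area: PW = (1/g) Σ q̄ Δp, with q in kg/kg and Δp in Pa (1 kg/m² of water = 1 mm).
Layer 1005–740 hPa: Δp = 265 hPa = 26500 Pa, q̄ = 0.0099 kg/kg → 0.0099 × 26500 / 9.8 = 26.77 mm
Layer 740–620 hPa: Δp = 120 hPa = 12000 Pa, q̄ = 0.0033 kg/kg → 0.0033 × 12000 / 9.8 = 4.04 mm
Layer 620–350 hPa: Δp = 270 hPa = 27000 Pa, q̄ = 0.002 kg/kg → 0.002 × 27000 / 9.8 = 5.51 mm
PW = 26.77 + 4.04 + 5.51 = 36.32 ≈ 36.3 mm.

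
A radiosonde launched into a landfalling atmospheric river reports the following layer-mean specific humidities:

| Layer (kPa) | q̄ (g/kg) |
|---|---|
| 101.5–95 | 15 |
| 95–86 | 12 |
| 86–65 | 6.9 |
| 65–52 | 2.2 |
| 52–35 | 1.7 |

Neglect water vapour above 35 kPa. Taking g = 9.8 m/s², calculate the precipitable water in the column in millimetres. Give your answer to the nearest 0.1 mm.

Precipitable water is the column-integrated vapour mass per unit area: PW = (1/g) Σ q̄ Δp, with q in kg/kg and Δp in Pa (1 kg/m² of water = 1 mm).
Layer 101.5–95 kPa: Δp = 65 hPa = 6500 Pa, q̄ = 0.015 kg/kg → 0.015 × 6500 / 9.8 = 9.95 mm
Layer 95–86 kPa: Δp = 90 hPa = 9000 Pa, q̄ = 0.012 kg/kg → 0.012 × 9000 / 9.8 = 11.02 mm
Layer 86–65 kPa: Δp = 210 hPa = 21000 Pa, q̄ = 0.0069 kg/kg → 0.0069 × 21000 / 9.8 = 14.79 mm
Layer 65–52 kPa: Δp = 130 hPa = 13000 Pa, q̄ = 0.0022 kg/kg → 0.0022 × 13000 / 9.8 = 2.92 mm
Layer 52–35 kPa: Δp = 170 hPa = 17000 Pa, q̄ = 0.0017 kg/kg → 0.0017 × 17000 / 9.8 = 2.95 mm
PW = 9.95 + 11.02 + 14.79 + 2.92 + 2.95 = 41.63 ≈ 41.6 mm.

PW ≈ 41.6 mm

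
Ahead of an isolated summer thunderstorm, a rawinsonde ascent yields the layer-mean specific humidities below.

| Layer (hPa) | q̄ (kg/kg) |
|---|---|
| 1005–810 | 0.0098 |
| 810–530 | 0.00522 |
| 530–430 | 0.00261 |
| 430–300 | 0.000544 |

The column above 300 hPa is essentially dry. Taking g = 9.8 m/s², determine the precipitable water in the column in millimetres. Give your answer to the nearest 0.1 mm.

PW ≈ 37.8 mm

Precipitable water is the column-integrated vapour mass per unit area: PW = (1/g) Σ q̄ Δp, with q in kg/kg and Δp in Pa (1 kg/m² of water = 1 mm).
Layer 1005–810 hPa: Δp = 195 hPa = 19500 Pa, q̄ = 0.0098 kg/kg → 0.0098 × 19500 / 9.8 = 19.50 mm
Layer 810–530 hPa: Δp = 280 hPa = 28000 Pa, q̄ = 0.00522 kg/kg → 0.00522 × 28000 / 9.8 = 14.91 mm
Layer 530–430 hPa: Δp = 100 hPa = 10000 Pa, q̄ = 0.00261 kg/kg → 0.00261 × 10000 / 9.8 = 2.66 mm
Layer 430–300 hPa: Δp = 130 hPa = 13000 Pa, q̄ = 0.000544 kg/kg → 0.000544 × 13000 / 9.8 = 0.72 mm
PW = 19.50 + 14.91 + 2.66 + 0.72 = 37.79 ≈ 37.8 mm.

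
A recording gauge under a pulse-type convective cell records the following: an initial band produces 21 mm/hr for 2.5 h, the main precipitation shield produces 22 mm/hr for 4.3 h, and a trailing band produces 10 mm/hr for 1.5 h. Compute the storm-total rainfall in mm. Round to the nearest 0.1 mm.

total ≈ 162.1 mm

Total = Σ Rᵢ Δtᵢ = 21 × 2.5 + 22 × 4.3 + 10 × 1.5
      = 52.5 + 94.6 + 15 = 162.1 mm.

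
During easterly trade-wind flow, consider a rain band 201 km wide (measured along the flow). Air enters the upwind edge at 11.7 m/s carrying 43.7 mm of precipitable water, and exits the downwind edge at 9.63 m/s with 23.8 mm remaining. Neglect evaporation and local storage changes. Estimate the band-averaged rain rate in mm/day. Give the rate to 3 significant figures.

R ≈ 121 mm/day

Column moisture flux per unit crosswind length is F = V × PW.
Inflow: F_in = 11.7 × 43.7 = 511.29 mm·m/s
Outflow: F_out = 9.63 × 23.8 = 229.194 mm·m/s
Steady-state rate R = (F_in − F_out)/L = (511.29 − 229.194) / 201000 m = 1.403e-03 mm/s.
R = 1.403e-03 × 3600 × 24 = 121 mm/day.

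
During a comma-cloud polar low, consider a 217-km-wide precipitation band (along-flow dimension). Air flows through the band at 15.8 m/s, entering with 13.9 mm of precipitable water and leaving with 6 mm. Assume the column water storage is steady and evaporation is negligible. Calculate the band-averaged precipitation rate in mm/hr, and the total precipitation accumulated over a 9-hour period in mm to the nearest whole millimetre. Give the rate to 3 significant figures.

R ≈ 2.07 mm/hr; total ≈ 19 mm

Column moisture flux per unit crosswind length is F = V × PW.
Inflow: F_in = 15.8 × 13.9 = 219.62 mm·m/s
Outflow: F_out = 15.8 × 6 = 94.8 mm·m/s
Steady-state rate R = (F_in − F_out)/L = (219.62 − 94.8) / 217000 m = 5.752e-04 mm/s.
R = 5.752e-04 × 3600 = 2.07 mm/hr.
Over 9 h: total = 2.07 × 9 = 18.63 ≈ 19 mm.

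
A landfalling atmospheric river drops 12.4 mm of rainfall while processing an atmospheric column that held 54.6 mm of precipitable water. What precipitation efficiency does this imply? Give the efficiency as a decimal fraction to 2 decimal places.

ε = rainfall / PW = 12.4 / 54.6 = 0.23.

ε ≈ 0.23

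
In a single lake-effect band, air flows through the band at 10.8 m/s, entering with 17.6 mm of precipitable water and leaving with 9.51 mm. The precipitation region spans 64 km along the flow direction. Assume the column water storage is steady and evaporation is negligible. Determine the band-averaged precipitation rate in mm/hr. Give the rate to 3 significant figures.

Column moisture flux per unit crosswind length is F = V × PW.
Inflow: F_in = 10.8 × 17.6 = 190.08 mm·m/s
Outflow: F_out = 10.8 × 9.51 = 102.708 mm·m/s
Steady-state rate R = (F_in − F_out)/L = (190.08 − 102.708) / 64000 m = 1.365e-03 mm/s.
R = 1.365e-03 × 3600 = 4.91 mm/hr.

R ≈ 4.91 mm/hr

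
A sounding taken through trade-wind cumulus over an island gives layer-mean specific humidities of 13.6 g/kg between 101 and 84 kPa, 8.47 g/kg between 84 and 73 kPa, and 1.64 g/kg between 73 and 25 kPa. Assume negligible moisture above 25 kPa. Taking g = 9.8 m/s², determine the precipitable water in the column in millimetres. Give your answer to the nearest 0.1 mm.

Precipitable water is the column-integrated vapour mass per unit area: PW = (1/g) Σ q̄ Δp, with q in kg/kg and Δp in Pa (1 kg/m² of water = 1 mm).
Layer 101–84 kPa: Δp = 170 hPa = 17000 Pa, q̄ = 0.0136 kg/kg → 0.0136 × 17000 / 9.8 = 23.59 mm
Layer 84–73 kPa: Δp = 110 hPa = 11000 Pa, q̄ = 0.00847 kg/kg → 0.00847 × 11000 / 9.8 = 9.51 mm
Layer 73–25 kPa: Δp = 480 hPa = 48000 Pa, q̄ = 0.00164 kg/kg → 0.00164 × 48000 / 9.8 = 8.03 mm
PW = 23.59 + 9.51 + 8.03 = 41.13 ≈ 41.1 mm.

PW ≈ 41.1 mm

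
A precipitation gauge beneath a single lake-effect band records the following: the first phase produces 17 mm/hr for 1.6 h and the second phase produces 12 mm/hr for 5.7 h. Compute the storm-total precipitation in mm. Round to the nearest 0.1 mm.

Total = Σ Rᵢ Δtᵢ = 17 × 1.6 + 12 × 5.7
      = 27.2 + 68.4 = 95.6 mm.

total ≈ 95.6 mm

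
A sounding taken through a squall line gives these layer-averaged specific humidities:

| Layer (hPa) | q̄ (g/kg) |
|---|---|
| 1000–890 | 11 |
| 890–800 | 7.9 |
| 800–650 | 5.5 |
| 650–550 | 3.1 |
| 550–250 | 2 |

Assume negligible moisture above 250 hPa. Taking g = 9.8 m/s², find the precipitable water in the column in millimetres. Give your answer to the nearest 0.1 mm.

Precipitable water is the column-integrated vapour mass per unit area: PW = (1/g) Σ q̄ Δp, with q in kg/kg and Δp in Pa (1 kg/m² of water = 1 mm).
Layer 1000–890 hPa: Δp = 110 hPa = 11000 Pa, q̄ = 0.011 kg/kg → 0.011 × 11000 / 9.8 = 12.35 mm
Layer 890–800 hPa: Δp = 90 hPa = 9000 Pa, q̄ = 0.0079 kg/kg → 0.0079 × 9000 / 9.8 = 7.26 mm
Layer 800–650 hPa: Δp = 150 hPa = 15000 Pa, q̄ = 0.0055 kg/kg → 0.0055 × 15000 / 9.8 = 8.42 mm
Layer 650–550 hPa: Δp = 100 hPa = 10000 Pa, q̄ = 0.0031 kg/kg → 0.0031 × 10000 / 9.8 = 3.16 mm
Layer 550–250 hPa: Δp = 300 hPa = 30000 Pa, q̄ = 0.002 kg/kg → 0.002 × 30000 / 9.8 = 6.12 mm
PW = 12.35 + 7.26 + 8.42 + 3.16 + 6.12 = 37.31 ≈ 37.3 mm.

PW ≈ 37.3 mm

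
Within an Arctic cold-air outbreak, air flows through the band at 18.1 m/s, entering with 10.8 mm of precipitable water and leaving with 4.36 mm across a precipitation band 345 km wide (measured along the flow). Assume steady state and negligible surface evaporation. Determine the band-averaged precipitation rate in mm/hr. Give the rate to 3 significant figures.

R ≈ 1.22 mm/hr

Column moisture flux per unit crosswind length is F = V × PW.
Inflow: F_in = 18.1 × 10.8 = 195.48 mm·m/s
Outflow: F_out = 18.1 × 4.36 = 78.916 mm·m/s
Steady-state rate R = (F_in − F_out)/L = (195.48 − 78.916) / 345000 m = 3.379e-04 mm/s.
R = 3.379e-04 × 3600 = 1.22 mm/hr.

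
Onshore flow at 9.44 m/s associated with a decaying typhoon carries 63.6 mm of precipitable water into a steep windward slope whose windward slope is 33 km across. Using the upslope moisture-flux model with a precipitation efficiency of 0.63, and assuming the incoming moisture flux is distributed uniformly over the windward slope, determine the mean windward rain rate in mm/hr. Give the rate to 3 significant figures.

Incoming column moisture flux per unit ridge length: F = V × PW = 9.44 × 63.6 = 600.384 mm·m/s.
Spread over the 33 km slope with efficiency ε = 0.63: R = ε·F/W = 0.63 × 600.384 / 33000 m = 1.146e-02 mm/s.
R = 1.146e-02 × 3600 = 41.3 mm/hr.

R ≈ 41.3 mm/hr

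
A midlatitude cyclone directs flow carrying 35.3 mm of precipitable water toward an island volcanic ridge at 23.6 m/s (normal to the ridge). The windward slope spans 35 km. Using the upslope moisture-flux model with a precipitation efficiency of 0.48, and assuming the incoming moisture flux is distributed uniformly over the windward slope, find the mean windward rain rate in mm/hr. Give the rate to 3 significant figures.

R ≈ 41.1 mm/hr

Incoming column moisture flux per unit ridge length: F = V × PW = 23.6 × 35.3 = 833.08 mm·m/s.
Spread over the 35 km slope with efficiency ε = 0.48: R = ε·F/W = 0.48 × 833.08 / 35000 m = 1.143e-02 mm/s.
R = 1.143e-02 × 3600 = 41.1 mm/hr.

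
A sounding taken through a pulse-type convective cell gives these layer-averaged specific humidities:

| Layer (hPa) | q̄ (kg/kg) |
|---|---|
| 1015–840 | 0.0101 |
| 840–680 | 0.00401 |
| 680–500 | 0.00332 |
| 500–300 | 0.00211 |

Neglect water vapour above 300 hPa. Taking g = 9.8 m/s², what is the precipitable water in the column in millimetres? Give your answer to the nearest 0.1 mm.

Precipitable water is the column-integrated vapour mass per unit area: PW = (1/g) Σ q̄ Δp, with q in kg/kg and Δp in Pa (1 kg/m² of water = 1 mm).
Layer 1015–840 hPa: Δp = 175 hPa = 17500 Pa, q̄ = 0.0101 kg/kg → 0.0101 × 17500 / 9.8 = 18.04 mm
Layer 840–680 hPa: Δp = 160 hPa = 16000 Pa, q̄ = 0.00401 kg/kg → 0.00401 × 16000 / 9.8 = 6.55 mm
Layer 680–500 hPa: Δp = 180 hPa = 18000 Pa, q̄ = 0.00332 kg/kg → 0.00332 × 18000 / 9.8 = 6.10 mm
Layer 500–300 hPa: Δp = 200 hPa = 20000 Pa, q̄ = 0.00211 kg/kg → 0.00211 × 20000 / 9.8 = 4.31 mm
PW = 18.04 + 6.55 + 6.10 + 4.31 = 35.00 ≈ 35.0 mm.

PW ≈ 35.0 mm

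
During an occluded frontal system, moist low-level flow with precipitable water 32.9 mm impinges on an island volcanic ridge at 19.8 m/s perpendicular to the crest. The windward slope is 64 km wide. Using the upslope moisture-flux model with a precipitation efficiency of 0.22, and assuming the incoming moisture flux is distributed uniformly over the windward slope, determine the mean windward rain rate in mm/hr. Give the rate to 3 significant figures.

R ≈ 8.06 mm/hr

Incoming column moisture flux per unit ridge length: F = V × PW = 19.8 × 32.9 = 651.42 mm·m/s.
Spread over the 64 km slope with efficiency ε = 0.22: R = ε·F/W = 0.22 × 651.42 / 64000 m = 2.239e-03 mm/s.
R = 2.239e-03 × 3600 = 8.06 mm/hr.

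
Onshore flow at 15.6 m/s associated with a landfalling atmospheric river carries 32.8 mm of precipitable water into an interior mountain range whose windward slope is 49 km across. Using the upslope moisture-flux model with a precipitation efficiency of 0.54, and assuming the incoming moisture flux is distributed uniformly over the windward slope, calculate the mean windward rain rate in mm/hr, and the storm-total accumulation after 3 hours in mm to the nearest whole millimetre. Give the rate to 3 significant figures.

R ≈ 20.3 mm/hr; total ≈ 61 mm

Incoming column moisture flux per unit ridge length: F = V × PW = 15.6 × 32.8 = 511.68 mm·m/s.
Spread over the 49 km slope with efficiency ε = 0.54: R = ε·F/W = 0.54 × 511.68 / 49000 m = 5.639e-03 mm/s.
R = 5.639e-03 × 3600 = 20.3 mm/hr.
Over 3 h: total = 20.3 × 3 = 60.9 ≈ 61 mm.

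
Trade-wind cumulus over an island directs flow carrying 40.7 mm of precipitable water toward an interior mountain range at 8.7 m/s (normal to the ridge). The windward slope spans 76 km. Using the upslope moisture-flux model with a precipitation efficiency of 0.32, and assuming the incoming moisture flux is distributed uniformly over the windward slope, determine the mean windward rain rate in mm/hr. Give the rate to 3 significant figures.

R ≈ 5.37 mm/hr

Incoming column moisture flux per unit ridge length: F = V × PW = 8.7 × 40.7 = 354.09 mm·m/s.
Spread over the 76 km slope with efficiency ε = 0.32: R = ε·F/W = 0.32 × 354.09 / 76000 m = 1.491e-03 mm/s.
R = 1.491e-03 × 3600 = 5.37 mm/hr.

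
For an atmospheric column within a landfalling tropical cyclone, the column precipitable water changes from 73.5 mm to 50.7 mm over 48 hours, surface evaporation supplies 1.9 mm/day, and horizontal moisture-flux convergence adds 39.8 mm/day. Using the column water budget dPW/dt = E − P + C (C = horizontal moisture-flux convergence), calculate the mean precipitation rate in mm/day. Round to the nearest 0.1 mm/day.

dPW/dt = (50.7 − 73.5) mm / (48/24 day) = -11.400 mm/day.
P = E + C − dPW/dt = 1.9 + (39.8) − (-11.400) = 53.1 mm/day.

P ≈ 53.1 mm/day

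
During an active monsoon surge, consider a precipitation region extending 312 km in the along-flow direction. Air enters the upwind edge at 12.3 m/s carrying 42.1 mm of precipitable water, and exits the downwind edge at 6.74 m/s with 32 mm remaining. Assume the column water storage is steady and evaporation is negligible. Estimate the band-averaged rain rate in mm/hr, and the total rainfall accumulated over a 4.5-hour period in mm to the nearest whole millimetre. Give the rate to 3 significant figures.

Column moisture flux per unit crosswind length is F = V × PW.
Inflow: F_in = 12.3 × 42.1 = 517.83 mm·m/s
Outflow: F_out = 6.74 × 32 = 215.68 mm·m/s
Steady-state rate R = (F_in − F_out)/L = (517.83 − 215.68) / 312000 m = 9.684e-04 mm/s.
R = 9.684e-04 × 3600 = 3.49 mm/hr.
Over 4.5 h: total = 3.49 × 4.5 = 15.705 ≈ 16 mm.

R ≈ 3.49 mm/hr; total ≈ 16 mm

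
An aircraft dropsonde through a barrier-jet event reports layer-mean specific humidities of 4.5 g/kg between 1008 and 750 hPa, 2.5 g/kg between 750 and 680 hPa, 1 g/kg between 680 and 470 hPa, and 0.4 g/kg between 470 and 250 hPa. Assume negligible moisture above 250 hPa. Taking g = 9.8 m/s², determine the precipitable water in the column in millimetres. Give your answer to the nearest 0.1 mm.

Precipitable water is the column-integrated vapour mass per unit area: PW = (1/g) Σ q̄ Δp, with q in kg/kg and Δp in Pa (1 kg/m² of water = 1 mm).
Layer 1008–750 hPa: Δp = 258 hPa = 25800 Pa, q̄ = 0.0045 kg/kg → 0.0045 × 25800 / 9.8 = 11.85 mm
Layer 750–680 hPa: Δp = 70 hPa = 7000 Pa, q̄ = 0.0025 kg/kg → 0.0025 × 7000 / 9.8 = 1.79 mm
Layer 680–470 hPa: Δp = 210 hPa = 21000 Pa, q̄ = 0.001 kg/kg → 0.001 × 21000 / 9.8 = 2.14 mm
Layer 470–250 hPa: Δp = 220 hPa = 22000 Pa, q̄ = 0.0004 kg/kg → 0.0004 × 22000 / 9.8 = 0.90 mm
PW = 11.85 + 1.79 + 2.14 + 0.90 = 16.68 ≈ 16.7 mm.

PW ≈ 16.7 mm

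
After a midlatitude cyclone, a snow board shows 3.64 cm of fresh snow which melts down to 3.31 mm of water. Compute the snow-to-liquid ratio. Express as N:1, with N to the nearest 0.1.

ratio ≈ 11.0

Ratio = snow depth / SWE = 36.4 mm / 3.31 mm = 11.0, i.e. 11.0:1.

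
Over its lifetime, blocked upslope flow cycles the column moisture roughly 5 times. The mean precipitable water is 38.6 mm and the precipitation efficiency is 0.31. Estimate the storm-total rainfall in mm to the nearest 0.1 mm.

rainfall ≈ 59.8 mm

Each cycle deposits ε × PW = 0.31 × 38.6 = 11.966 mm.
Over 5 cycles: 5 × 11.966 = 59.8 mm.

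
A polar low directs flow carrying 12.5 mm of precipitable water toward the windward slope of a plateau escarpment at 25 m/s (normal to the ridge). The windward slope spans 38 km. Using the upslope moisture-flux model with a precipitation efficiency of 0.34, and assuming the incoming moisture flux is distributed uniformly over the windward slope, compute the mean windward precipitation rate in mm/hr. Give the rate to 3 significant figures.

R ≈ 10.1 mm/hr

Incoming column moisture flux per unit ridge length: F = V × PW = 25 × 12.5 = 312.5 mm·m/s.
Spread over the 38 km slope with efficiency ε = 0.34: R = ε·F/W = 0.34 × 312.5 / 38000 m = 2.796e-03 mm/s.
R = 2.796e-03 × 3600 = 10.1 mm/hr.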